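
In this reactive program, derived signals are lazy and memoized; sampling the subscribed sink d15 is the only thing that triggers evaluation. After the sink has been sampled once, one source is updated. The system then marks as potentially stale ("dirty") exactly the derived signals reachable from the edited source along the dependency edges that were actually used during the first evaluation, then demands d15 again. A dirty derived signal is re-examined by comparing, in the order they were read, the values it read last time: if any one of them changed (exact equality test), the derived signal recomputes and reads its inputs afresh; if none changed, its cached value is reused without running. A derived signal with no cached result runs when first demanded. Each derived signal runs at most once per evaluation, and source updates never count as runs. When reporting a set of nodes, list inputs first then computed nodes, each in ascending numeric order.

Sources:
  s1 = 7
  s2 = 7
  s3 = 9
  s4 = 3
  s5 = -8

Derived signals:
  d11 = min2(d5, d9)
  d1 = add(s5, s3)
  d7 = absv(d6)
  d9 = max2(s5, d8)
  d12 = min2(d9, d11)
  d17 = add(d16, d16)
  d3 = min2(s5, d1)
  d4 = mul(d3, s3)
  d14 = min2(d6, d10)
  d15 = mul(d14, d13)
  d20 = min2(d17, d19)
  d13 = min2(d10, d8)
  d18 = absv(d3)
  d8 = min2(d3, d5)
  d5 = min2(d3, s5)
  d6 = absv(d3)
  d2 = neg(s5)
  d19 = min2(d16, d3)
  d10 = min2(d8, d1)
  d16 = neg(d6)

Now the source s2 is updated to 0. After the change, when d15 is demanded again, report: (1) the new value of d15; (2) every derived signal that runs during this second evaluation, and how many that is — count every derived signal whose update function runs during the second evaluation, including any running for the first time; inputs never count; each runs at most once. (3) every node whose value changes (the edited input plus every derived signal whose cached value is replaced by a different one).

Demanding d15 again yields 64.
0 derived signals run: none.
The nodes whose values change: s2.
Note the shortcut — nothing in the graph depends on s2 at all, so no recomputation happens.

First demand of the output computes:
  d1 = add(-8, 9) = 1
  d3 = min2(-8, 1) = -8
  d5 = min2(-8, -8) = -8
  d6 = absv(-8) = 8
  d8 = min2(-8, -8) = -8
  d10 = min2(-8, 1) = -8
  d13 = min2(-8, -8) = -8
  d14 = min2(8, -8) = -8
  d15 = mul(-8, -8) = 64

After the edit, cleaning proceeds:
  no node depends on s2 at all; the second demand re-runs nothing.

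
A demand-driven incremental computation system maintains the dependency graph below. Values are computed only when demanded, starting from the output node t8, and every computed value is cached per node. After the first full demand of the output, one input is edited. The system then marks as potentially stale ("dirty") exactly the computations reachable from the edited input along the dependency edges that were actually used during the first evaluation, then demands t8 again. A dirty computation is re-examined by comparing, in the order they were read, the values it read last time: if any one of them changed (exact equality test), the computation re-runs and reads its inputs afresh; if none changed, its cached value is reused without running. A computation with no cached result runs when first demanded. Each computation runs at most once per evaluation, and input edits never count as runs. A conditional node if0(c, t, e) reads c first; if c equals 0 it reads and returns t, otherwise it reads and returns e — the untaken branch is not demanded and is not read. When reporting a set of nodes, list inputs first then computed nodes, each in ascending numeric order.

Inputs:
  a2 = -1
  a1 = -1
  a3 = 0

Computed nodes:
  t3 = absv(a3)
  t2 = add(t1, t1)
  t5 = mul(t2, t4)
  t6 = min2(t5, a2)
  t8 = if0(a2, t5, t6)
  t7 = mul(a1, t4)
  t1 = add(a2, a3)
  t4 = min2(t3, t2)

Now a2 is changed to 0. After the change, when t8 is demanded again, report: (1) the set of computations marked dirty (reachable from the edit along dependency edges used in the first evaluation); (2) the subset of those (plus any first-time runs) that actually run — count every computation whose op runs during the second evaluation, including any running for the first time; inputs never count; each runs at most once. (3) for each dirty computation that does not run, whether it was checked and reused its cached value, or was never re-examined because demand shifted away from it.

First evaluation (everything demanded from the output):
  t1 = add(-1, 0) = -1
  t2 = add(-1, -1) = -2
  t3 = absv(0) = 0
  t4 = min2(0, -2) = -2
  t5 = mul(-2, -2) = 4
  t6 = min2(4, -1) = -1
  t8 = if0(a2=-1 -> else branch t6) = -1

Propagation after the edit:
  t1: runs — a2 -1->0; result 0.
  t2: runs — t1 -1->0; t1 -1->0; result 0.
  t4: runs — t2 -2->0; result 0.
  t5: runs — t2 -2->0; t4 -2->0; result 0.
  t6: marked dirty but never re-examined — demand shifted away from it.
  t8: runs — a2 -1->0; result 0.

Key observation: a condition flipped, so demand moved to the other branch — t6 is never re-examined.

Marked dirty: t1, t2, t4, t5, t6, t8.
Computations that run: t1, t2, t4, t5, t8 — 5 in total.
Never re-examined (demand shifted away): t6.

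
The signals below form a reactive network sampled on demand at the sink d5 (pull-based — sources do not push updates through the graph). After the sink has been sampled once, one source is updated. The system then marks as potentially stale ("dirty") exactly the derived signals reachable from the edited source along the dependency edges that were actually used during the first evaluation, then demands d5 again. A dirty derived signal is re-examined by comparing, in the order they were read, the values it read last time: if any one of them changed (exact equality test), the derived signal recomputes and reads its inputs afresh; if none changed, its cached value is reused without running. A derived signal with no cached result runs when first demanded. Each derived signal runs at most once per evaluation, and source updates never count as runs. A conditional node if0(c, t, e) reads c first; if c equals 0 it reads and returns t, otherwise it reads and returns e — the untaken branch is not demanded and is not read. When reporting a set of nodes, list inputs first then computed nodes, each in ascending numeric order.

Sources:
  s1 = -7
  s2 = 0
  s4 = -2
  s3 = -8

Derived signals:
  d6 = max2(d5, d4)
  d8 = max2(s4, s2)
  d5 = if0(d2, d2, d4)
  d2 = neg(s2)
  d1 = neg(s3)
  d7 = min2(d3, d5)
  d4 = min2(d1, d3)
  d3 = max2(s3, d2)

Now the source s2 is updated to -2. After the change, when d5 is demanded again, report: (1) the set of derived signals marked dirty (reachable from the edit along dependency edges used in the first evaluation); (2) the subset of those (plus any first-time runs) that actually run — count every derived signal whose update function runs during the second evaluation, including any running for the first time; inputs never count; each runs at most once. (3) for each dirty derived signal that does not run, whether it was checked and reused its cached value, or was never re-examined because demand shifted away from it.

Dirty set: d2, d5.
Run set: d1, d2, d3, d4, d5 (5 run).
All dirty derived signals ended up running.
The important point: the flipped condition pulls in fresh nodes; d1, d3, d4 run for the first time.

Initial pass — values computed on the first demand:
  d2 = neg(0) = 0
  d5 = if0(d2=0 -> then branch d2) = 0

Second demand — change propagation:
  d1: newly demanded (no cache) — executes and yields 8.
  d2: re-runs because s2 0->-2; new result 2.
  d3: newly demanded (no cache) — executes and yields 2.
  d4: newly demanded (no cache) — executes and yields 2.
  d5: re-runs because d2 0->2; d2 0->2; new result 2.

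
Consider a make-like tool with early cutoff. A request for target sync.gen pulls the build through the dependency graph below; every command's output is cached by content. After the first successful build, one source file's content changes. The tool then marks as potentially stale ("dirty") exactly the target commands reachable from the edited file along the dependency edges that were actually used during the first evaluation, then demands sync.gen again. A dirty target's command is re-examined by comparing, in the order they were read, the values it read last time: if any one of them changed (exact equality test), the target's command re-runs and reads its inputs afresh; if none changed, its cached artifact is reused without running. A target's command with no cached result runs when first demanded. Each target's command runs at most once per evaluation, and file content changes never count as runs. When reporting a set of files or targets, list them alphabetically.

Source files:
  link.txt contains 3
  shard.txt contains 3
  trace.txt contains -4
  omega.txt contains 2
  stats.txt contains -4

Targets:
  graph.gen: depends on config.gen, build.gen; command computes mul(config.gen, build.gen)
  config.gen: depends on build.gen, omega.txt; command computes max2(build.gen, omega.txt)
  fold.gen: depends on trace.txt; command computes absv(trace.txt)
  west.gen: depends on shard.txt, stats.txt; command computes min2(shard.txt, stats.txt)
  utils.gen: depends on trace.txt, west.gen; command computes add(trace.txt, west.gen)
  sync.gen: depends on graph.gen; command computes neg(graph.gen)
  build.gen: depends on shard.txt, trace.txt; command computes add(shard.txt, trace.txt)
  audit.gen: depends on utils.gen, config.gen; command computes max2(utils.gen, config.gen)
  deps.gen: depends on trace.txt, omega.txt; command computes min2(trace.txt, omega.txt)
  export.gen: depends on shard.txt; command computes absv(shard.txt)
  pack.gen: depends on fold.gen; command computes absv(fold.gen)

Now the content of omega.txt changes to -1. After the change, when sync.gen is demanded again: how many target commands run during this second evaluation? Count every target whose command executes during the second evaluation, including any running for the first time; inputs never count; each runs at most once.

First demand of the output computes:
  build.gen = add(3, -4) = -1
  config.gen = max2(-1, 2) = 2
  graph.gen = mul(2, -1) = -2
  sync.gen = neg(-2) = 2

After the edit, cleaning proceeds:
  config.gen: a read changed (omega.txt 2->-1) — executes, giving -1.
  graph.gen: a read changed (config.gen 2->-1) — executes, giving 1.
  sync.gen: a read changed (graph.gen -2->1) — executes, giving -1.

3 target commands run: config.gen, graph.gen, sync.gen.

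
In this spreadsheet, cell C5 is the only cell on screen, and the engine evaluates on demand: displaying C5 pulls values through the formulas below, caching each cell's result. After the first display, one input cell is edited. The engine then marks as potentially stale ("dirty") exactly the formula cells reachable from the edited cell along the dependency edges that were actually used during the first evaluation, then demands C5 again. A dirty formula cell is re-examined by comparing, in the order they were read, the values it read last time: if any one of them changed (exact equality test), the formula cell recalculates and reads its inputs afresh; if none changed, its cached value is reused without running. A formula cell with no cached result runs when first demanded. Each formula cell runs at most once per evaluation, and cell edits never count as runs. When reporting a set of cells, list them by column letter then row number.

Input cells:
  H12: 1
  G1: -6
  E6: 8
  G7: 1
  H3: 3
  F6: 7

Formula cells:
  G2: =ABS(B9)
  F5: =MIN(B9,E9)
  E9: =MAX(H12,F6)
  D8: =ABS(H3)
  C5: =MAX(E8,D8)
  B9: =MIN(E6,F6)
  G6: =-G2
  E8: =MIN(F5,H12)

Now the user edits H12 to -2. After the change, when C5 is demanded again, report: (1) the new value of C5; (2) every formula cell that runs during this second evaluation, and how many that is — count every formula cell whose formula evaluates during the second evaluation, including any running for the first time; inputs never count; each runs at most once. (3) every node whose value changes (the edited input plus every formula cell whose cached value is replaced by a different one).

Initial pass — values computed on the first demand:
  B9 = MIN(8, 7) = 7
  D8 = ABS(3) = 3
  E9 = MAX(1, 7) = 7
  F5 = MIN(7, 7) = 7
  E8 = MIN(7, 1) = 1
  C5 = MAX(1, 3) = 3

Second demand — change propagation:
  E9: re-runs because H12 1->-2; new result 7 (unchanged).
  F5: re-examined; everything it read last time is the same (B9 unchanged, E9 unchanged) — cache 7 kept, no run.
  E8: re-runs because H12 1->-2; new result -2.
  C5: re-runs because E8 1->-2; new result 3 (unchanged).

The important point: at F5 every value read last time is unchanged, so the dirty flag clears without a run.

C5 now evaluates to 3.
Run set: C5, E8, E9 (3 run).
Changed values: E8, H12.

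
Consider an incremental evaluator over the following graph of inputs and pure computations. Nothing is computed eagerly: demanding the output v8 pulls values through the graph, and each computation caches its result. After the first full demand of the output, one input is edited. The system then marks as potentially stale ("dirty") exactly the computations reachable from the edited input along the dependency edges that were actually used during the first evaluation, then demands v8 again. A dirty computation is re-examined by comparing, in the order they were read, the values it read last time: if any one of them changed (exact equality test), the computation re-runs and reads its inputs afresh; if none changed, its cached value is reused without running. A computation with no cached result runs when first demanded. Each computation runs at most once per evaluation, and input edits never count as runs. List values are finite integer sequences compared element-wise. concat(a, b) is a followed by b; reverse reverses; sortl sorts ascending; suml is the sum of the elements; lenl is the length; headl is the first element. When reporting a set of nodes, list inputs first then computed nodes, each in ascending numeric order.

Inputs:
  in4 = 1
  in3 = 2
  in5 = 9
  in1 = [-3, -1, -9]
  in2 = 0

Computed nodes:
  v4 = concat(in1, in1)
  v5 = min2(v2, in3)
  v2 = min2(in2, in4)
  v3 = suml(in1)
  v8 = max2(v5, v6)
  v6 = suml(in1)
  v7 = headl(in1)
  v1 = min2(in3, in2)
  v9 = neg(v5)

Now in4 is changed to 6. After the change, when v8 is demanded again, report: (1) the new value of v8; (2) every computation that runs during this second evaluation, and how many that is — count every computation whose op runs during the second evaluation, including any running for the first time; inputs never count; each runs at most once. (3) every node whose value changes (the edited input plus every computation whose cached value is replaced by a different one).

Initial pass — values computed on the first demand:
  v2 = min2(0, 1) = 0
  v5 = min2(0, 2) = 0
  v6 = suml([-3, -1, -9]) = -13
  v8 = max2(0, -13) = 0

Second demand — change propagation:
  v2: re-runs because in4 1->6; new result 0 (unchanged).
  v5: re-examined; everything it read last time is the same (v2 unchanged, in3 unchanged) — cache 0 kept, no run.
  v8: re-examined; everything it read last time is the same (v5 unchanged, v6 unchanged) — cache 0 kept, no run.

The important point: v2 recomputes to an identical value, and the output ends up unchanged.

v8 now evaluates to 0.
Run set: v2 (1 run).
Changed values: in4.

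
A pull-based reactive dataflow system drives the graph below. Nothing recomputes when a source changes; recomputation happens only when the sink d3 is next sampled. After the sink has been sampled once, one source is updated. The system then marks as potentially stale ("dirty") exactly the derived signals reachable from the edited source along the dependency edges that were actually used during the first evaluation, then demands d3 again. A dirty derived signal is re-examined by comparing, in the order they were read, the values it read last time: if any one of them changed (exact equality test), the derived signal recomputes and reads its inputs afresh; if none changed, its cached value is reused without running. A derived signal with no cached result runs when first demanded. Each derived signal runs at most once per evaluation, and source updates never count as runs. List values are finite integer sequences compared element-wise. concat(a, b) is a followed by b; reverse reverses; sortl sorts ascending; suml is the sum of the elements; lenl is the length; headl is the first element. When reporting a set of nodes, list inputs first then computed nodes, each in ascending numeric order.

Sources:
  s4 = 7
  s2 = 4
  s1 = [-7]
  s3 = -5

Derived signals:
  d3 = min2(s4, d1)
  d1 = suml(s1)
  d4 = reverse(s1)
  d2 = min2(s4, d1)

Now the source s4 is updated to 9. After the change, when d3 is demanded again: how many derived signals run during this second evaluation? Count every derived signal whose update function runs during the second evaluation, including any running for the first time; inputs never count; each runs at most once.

First evaluation (everything demanded from the output):
  d1 = suml([-7]) = -7
  d3 = min2(7, -7) = -7

Propagation after the edit:
  d3: runs — s4 7->9; result -7 (same value as before).

Derived signals that run: d3 — 1 in total.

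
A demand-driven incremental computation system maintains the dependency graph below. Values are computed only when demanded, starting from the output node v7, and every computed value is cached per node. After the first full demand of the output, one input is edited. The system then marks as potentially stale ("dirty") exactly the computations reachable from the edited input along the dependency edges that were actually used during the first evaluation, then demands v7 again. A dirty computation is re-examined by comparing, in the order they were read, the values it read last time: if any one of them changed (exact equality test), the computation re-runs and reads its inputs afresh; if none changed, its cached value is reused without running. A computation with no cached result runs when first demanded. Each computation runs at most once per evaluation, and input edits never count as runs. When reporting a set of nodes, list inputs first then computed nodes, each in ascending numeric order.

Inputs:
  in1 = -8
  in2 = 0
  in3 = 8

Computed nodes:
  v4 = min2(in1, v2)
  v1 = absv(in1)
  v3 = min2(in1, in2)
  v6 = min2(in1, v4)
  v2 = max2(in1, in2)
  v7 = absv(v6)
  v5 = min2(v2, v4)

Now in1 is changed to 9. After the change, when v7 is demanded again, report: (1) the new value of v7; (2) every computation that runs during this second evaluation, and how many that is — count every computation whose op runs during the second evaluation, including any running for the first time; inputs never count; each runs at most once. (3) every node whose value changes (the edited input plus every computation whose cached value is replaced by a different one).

First evaluation (everything demanded from the output):
  v2 = max2(-8, 0) = 0
  v4 = min2(-8, 0) = -8
  v6 = min2(-8, -8) = -8
  v7 = absv(-8) = 8

Propagation after the edit:
  v2: runs — in1 -8->9; result 9.
  v4: runs — in1 -8->9; v2 0->9; result 9.
  v6: runs — in1 -8->9; v4 -8->9; result 9.
  v7: runs — v6 -8->9; result 9.

New value of v7: 9.
Computations that run: v2, v4, v6, v7 — 4 in total.
Values that change: in1, v2, v4, v6, v7.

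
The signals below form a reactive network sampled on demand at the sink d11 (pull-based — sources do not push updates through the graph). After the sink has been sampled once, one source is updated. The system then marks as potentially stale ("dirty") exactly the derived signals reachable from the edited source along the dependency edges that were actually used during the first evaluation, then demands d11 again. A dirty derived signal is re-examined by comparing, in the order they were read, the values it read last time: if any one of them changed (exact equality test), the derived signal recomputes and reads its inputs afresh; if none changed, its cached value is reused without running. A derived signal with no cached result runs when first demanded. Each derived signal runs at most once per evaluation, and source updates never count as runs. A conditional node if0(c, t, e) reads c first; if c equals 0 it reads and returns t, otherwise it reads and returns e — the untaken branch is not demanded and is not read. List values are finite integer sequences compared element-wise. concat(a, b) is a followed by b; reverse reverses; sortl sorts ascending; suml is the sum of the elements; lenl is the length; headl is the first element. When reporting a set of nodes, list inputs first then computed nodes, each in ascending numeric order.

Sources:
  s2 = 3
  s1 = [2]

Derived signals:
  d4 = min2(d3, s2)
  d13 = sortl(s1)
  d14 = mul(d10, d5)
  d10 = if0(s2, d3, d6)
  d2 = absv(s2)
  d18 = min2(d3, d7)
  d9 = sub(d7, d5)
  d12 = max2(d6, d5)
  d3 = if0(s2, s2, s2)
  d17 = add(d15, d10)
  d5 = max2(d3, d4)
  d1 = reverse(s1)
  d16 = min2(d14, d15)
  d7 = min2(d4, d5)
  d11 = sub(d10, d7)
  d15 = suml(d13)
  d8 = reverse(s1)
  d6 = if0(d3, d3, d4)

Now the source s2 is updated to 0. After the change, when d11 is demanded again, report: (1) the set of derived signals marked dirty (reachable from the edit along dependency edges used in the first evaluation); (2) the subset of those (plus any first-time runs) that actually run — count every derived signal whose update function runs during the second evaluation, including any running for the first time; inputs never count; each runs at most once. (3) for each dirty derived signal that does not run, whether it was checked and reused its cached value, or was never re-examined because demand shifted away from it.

Initial pass — values computed on the first demand:
  d3 = if0(s2=3 -> else branch s2) = 3
  d4 = min2(3, 3) = 3
  d5 = max2(3, 3) = 3
  d6 = if0(d3=3 -> else branch d4) = 3
  d7 = min2(3, 3) = 3
  d10 = if0(s2=3 -> else branch d6) = 3
  d11 = sub(3, 3) = 0

Second demand — change propagation:
  d3: re-runs because s2 3->0; s2 3->0; new result 0.
  d4: re-runs because d3 3->0; s2 3->0; new result 0.
  d5: re-runs because d3 3->0; d4 3->0; new result 0.
  d6: dirty yet unreached — the second evaluation never asks for it.
  d7: re-runs because d4 3->0; d5 3->0; new result 0.
  d10: re-runs because s2 3->0; new result 0.
  d11: re-runs because d10 3->0; d7 3->0; new result 0 (unchanged).

The important point: the flipped condition redirects demand; d6 is left stale, never re-checked.

Dirty set: d3, d4, d5, d6, d7, d10, d11.
Run set: d3, d4, d5, d7, d10, d11 (6 run).
Left stale — demand moved off them: d6.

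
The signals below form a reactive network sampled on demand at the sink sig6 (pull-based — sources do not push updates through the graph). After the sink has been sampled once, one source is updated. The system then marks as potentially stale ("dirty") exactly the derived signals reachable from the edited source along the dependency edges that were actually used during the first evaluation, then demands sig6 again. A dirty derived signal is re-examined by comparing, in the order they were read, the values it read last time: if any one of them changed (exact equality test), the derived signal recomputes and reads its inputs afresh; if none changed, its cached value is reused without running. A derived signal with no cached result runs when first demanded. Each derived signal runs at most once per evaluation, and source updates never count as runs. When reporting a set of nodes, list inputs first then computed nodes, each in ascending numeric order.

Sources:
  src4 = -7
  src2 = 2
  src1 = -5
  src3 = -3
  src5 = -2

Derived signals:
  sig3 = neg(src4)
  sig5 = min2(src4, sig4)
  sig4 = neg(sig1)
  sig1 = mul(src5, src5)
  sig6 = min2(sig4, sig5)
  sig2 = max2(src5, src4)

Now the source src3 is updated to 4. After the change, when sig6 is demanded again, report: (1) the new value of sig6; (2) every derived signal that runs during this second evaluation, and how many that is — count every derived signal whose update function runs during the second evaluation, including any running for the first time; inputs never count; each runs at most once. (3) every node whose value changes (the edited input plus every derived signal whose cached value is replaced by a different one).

sig6 now evaluates to -7.
Run set: none (0 run).
Changed values: src3.
The important point: nothing the output needs ever reads src3, so the edit is invisible to it.

Initial pass — values computed on the first demand:
  sig1 = mul(-2, -2) = 4
  sig4 = neg(4) = -4
  sig5 = min2(-7, -4) = -7
  sig6 = min2(-4, -7) = -7

Second demand — change propagation:
  no demanded computation ever read src3, so the edit dirties nothing and nothing runs.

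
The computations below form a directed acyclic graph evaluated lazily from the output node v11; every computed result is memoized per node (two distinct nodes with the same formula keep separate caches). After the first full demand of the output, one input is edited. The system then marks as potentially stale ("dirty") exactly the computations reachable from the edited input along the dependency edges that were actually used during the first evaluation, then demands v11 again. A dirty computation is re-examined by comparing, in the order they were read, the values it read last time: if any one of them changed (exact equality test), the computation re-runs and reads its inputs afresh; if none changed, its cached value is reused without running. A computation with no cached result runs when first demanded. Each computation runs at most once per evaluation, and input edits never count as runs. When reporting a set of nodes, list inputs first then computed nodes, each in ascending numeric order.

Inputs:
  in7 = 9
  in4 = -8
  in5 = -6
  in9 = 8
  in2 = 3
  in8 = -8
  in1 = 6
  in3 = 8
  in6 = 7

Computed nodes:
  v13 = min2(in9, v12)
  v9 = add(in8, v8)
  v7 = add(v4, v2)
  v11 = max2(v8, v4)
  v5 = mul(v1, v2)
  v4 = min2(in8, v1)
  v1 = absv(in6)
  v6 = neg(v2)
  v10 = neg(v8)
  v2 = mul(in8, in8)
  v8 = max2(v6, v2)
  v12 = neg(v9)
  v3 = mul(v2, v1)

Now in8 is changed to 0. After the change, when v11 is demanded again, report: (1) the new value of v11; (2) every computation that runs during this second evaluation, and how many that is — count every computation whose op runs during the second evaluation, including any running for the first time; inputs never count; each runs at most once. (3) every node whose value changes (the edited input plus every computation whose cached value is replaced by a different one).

First demand of the output computes:
  v1 = absv(7) = 7
  v2 = mul(-8, -8) = 64
  v4 = min2(-8, 7) = -8
  v6 = neg(64) = -64
  v8 = max2(-64, 64) = 64
  v11 = max2(64, -8) = 64

After the edit, cleaning proceeds:
  v2: a read changed (in8 -8->0; in8 -8->0) — executes, giving 0.
  v4: a read changed (in8 -8->0) — executes, giving 0.
  v6: a read changed (v2 64->0) — executes, giving 0.
  v8: a read changed (v6 -64->0; v2 64->0) — executes, giving 0.
  v11: a read changed (v8 64->0; v4 -8->0) — executes, giving 0.

Demanding v11 again yields 0.
5 computations run: v2, v4, v6, v8, v11.
The nodes whose values change: in8, v2, v4, v6, v8, v11.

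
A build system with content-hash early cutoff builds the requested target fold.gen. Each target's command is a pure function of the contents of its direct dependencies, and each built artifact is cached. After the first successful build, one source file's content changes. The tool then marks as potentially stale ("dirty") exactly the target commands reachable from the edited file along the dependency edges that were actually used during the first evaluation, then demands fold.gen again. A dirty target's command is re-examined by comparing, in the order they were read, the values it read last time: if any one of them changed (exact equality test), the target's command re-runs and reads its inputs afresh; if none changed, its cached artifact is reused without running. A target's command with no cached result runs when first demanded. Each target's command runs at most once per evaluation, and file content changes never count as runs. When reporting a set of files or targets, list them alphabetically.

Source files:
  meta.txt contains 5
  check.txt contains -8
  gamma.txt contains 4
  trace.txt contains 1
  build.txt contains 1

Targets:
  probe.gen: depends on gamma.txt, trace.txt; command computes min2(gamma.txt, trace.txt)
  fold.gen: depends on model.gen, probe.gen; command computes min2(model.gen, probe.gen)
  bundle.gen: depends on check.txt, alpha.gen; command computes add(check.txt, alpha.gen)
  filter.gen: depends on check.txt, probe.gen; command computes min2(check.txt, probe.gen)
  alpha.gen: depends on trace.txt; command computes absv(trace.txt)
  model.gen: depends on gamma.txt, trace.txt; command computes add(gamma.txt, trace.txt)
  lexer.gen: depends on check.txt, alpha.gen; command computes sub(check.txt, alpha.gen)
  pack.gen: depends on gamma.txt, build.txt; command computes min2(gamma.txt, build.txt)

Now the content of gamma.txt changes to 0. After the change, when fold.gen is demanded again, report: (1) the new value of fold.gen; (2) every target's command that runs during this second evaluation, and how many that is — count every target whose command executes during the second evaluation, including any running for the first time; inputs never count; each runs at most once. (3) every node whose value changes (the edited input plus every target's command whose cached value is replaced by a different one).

First evaluation (everything demanded from the output):
  model.gen = add(4, 1) = 5
  probe.gen = min2(4, 1) = 1
  fold.gen = min2(5, 1) = 1

Propagation after the edit:
  model.gen: runs — gamma.txt 4->0; result 1.
  probe.gen: runs — gamma.txt 4->0; result 0.
  fold.gen: runs — model.gen 5->1; probe.gen 1->0; result 0.

New value of fold.gen: 0.
Target commands that run: fold.gen, model.gen, probe.gen — 3 in total.
Values that change: fold.gen, gamma.txt, model.gen, probe.gen.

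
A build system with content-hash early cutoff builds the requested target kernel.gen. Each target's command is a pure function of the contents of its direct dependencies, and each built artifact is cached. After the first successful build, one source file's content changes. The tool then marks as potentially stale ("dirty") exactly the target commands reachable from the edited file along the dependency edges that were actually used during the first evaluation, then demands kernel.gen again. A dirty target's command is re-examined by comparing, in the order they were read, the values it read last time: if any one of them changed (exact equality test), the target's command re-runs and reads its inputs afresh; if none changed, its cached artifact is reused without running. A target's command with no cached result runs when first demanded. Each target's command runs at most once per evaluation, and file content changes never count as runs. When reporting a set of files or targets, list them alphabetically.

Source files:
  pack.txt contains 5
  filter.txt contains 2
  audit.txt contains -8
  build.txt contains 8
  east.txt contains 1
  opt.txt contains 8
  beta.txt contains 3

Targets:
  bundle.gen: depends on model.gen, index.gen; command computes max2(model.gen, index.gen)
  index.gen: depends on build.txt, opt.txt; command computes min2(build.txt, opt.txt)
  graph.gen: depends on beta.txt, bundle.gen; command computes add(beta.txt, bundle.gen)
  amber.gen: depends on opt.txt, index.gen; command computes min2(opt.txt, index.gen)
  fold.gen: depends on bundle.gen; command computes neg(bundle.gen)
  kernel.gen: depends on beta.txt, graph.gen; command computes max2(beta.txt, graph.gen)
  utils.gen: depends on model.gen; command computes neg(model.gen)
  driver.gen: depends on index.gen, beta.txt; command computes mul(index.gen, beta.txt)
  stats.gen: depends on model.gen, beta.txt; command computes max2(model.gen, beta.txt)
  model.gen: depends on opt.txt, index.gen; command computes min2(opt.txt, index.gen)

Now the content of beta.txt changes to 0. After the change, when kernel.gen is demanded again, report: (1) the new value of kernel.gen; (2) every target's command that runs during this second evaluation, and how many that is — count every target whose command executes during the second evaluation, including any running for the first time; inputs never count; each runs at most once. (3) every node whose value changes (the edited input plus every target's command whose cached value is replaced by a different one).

New value of kernel.gen: 8.
Target commands that run: graph.gen, kernel.gen — 2 in total.
Values that change: beta.txt, graph.gen, kernel.gen.

First evaluation (everything demanded from the output):
  index.gen = min2(8, 8) = 8
  model.gen = min2(8, 8) = 8
  bundle.gen = max2(8, 8) = 8
  graph.gen = add(3, 8) = 11
  kernel.gen = max2(3, 11) = 11

Propagation after the edit:
  graph.gen: runs — beta.txt 3->0; result 8.
  kernel.gen: runs — beta.txt 3->0; graph.gen 11->8; result 8.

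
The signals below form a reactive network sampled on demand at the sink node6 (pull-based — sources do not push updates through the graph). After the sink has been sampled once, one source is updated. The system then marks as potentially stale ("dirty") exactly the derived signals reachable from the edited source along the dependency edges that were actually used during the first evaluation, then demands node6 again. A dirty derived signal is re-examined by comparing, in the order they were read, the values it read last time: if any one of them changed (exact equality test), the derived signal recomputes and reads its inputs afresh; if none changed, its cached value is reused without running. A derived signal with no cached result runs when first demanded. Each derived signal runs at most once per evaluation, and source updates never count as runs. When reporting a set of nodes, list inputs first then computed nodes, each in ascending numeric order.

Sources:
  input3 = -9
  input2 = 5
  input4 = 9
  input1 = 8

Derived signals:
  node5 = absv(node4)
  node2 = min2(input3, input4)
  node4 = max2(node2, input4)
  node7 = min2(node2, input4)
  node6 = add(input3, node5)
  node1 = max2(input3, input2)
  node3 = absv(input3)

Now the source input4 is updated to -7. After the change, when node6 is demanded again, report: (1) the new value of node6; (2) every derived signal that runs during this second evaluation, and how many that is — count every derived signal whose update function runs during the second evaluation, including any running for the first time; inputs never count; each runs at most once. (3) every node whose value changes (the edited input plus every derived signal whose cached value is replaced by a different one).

Initial pass — values computed on the first demand:
  node2 = min2(-9, 9) = -9
  node4 = max2(-9, 9) = 9
  node5 = absv(9) = 9
  node6 = add(-9, 9) = 0

Second demand — change propagation:
  node2: re-runs because input4 9->-7; new result -9 (unchanged).
  node4: re-runs because input4 9->-7; new result -7.
  node5: re-runs because node4 9->-7; new result 7.
  node6: re-runs because node5 9->7; new result -2.

node6 now evaluates to -2.
Run set: node2, node4, node5, node6 (4 run).
Changed values: input4, node4, node5, node6.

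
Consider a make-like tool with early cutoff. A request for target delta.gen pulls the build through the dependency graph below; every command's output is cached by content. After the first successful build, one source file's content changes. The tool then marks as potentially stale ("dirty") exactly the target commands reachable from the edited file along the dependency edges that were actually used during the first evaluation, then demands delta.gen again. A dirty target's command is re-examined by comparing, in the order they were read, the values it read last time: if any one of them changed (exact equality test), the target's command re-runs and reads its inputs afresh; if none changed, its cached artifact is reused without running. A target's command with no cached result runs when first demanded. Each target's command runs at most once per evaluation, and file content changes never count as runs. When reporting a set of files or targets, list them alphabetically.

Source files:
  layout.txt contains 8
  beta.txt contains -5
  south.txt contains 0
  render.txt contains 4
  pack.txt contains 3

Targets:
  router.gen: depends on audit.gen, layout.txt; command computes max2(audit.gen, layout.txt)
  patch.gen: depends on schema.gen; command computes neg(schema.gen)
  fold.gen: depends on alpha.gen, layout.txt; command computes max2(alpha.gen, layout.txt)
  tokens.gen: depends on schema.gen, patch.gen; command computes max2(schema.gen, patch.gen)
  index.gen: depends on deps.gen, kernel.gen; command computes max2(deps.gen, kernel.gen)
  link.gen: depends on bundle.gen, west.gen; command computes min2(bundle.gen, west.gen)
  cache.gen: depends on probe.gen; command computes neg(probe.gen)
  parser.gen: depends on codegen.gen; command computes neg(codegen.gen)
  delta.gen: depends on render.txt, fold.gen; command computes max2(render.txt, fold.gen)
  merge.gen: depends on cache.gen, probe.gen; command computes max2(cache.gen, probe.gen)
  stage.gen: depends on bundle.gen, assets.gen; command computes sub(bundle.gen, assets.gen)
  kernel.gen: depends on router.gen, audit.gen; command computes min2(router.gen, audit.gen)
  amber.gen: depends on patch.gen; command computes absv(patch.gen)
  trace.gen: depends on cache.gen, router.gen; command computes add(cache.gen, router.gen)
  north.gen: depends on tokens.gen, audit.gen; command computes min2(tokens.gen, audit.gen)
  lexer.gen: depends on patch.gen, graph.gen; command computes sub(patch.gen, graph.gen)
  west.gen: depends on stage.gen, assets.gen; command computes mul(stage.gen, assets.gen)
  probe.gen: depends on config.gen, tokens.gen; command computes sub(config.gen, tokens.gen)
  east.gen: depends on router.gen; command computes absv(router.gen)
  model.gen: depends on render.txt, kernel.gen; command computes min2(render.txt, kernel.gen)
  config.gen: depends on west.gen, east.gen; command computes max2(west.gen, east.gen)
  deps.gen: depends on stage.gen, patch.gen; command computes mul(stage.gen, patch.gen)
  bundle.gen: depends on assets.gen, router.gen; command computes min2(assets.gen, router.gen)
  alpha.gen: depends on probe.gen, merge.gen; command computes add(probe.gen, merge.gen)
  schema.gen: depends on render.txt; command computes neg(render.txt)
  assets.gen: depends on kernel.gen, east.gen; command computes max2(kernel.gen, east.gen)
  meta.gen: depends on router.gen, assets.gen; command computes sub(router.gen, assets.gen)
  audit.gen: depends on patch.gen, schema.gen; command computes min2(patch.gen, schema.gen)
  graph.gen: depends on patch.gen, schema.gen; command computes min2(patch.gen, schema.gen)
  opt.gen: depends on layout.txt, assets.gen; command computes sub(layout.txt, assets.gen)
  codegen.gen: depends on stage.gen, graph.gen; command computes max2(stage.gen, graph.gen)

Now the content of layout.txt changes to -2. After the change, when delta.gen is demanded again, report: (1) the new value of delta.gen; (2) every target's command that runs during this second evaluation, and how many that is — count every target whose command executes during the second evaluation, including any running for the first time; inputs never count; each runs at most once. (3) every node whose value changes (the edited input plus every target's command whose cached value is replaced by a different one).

First demand of the output computes:
  schema.gen = neg(4) = -4
  patch.gen = neg(-4) = 4
  audit.gen = min2(4, -4) = -4
  router.gen = max2(-4, 8) = 8
  east.gen = absv(8) = 8
  kernel.gen = min2(8, -4) = -4
  assets.gen = max2(-4, 8) = 8
  bundle.gen = min2(8, 8) = 8
  stage.gen = sub(8, 8) = 0
  tokens.gen = max2(-4, 4) = 4
  west.gen = mul(0, 8) = 0
  config.gen = max2(0, 8) = 8
  probe.gen = sub(8, 4) = 4
  cache.gen = neg(4) = -4
  merge.gen = max2(-4, 4) = 4
  alpha.gen = add(4, 4) = 8
  fold.gen = max2(8, 8) = 8
  delta.gen = max2(4, 8) = 8

After the edit, cleaning proceeds:
  router.gen: a read changed (layout.txt 8->-2) — executes, giving -2.
  east.gen: a read changed (router.gen 8->-2) — executes, giving 2.
  kernel.gen: a read changed (router.gen 8->-2) — executes, giving -4 — identical to its old value.
  assets.gen: a read changed (east.gen 8->2) — executes, giving 2.
  bundle.gen: a read changed (assets.gen 8->2; router.gen 8->-2) — executes, giving -2.
  stage.gen: a read changed (bundle.gen 8->-2; assets.gen 8->2) — executes, giving -4.
  west.gen: a read changed (stage.gen 0->-4; assets.gen 8->2) — executes, giving -8.
  config.gen: a read changed (west.gen 0->-8; east.gen 8->2) — executes, giving 2.
  probe.gen: a read changed (config.gen 8->2) — executes, giving -2.
  cache.gen: a read changed (probe.gen 4->-2) — executes, giving 2.
  merge.gen: a read changed (cache.gen -4->2; probe.gen 4->-2) — executes, giving 2.
  alpha.gen: a read changed (probe.gen 4->-2; merge.gen 4->2) — executes, giving 0.
  fold.gen: a read changed (alpha.gen 8->0; layout.txt 8->-2) — executes, giving 0.
  delta.gen: a read changed (fold.gen 8->0) — executes, giving 4.

Demanding delta.gen again yields 4.
14 target commands run: alpha.gen, assets.gen, bundle.gen, cache.gen, config.gen, delta.gen, east.gen, fold.gen, kernel.gen, merge.gen, probe.gen, router.gen, stage.gen, west.gen.
The nodes whose values change: alpha.gen, assets.gen, bundle.gen, cache.gen, config.gen, delta.gen, east.gen, fold.gen, layout.txt, merge.gen, probe.gen, router.gen, stage.gen, west.gen.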